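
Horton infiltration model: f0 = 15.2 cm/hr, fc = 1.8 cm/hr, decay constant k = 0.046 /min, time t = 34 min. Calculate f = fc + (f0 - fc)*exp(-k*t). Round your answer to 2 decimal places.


Step 1: f = fc + (f0 - fc) * exp(-k * t)
Step 2: exp(-0.046 * 34) = 0.209297
Step 3: f = 1.8 + (15.2 - 1.8) * 0.209297
Step 4: f = 1.8 + 13.4 * 0.209297
Step 5: f = 4.6 cm/hr

4.6


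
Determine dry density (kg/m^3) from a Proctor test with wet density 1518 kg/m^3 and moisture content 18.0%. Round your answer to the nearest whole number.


Step 1: Dry density = wet density / (1 + w/100)
Step 2: Dry density = 1518 / (1 + 18.0/100)
Step 3: Dry density = 1518 / 1.18
Step 4: Dry density = 1286 kg/m^3

1286


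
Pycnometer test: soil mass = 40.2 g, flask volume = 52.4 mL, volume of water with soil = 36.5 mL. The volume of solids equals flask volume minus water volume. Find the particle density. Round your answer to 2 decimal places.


Step 1: Volume of solids = flask volume - water volume with soil
Step 2: V_solids = 52.4 - 36.5 = 15.9 mL
Step 3: Particle density = mass / V_solids = 40.2 / 15.9 = 2.53 g/cm^3

2.53


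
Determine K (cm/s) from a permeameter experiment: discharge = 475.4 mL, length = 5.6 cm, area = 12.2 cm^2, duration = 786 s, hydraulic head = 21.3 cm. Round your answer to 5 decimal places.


Step 1: K = Q * L / (A * t * h)
Step 2: Numerator = 475.4 * 5.6 = 2662.24
Step 3: Denominator = 12.2 * 786 * 21.3 = 204249.96
Step 4: K = 2662.24 / 204249.96 = 0.01303 cm/s

0.01303


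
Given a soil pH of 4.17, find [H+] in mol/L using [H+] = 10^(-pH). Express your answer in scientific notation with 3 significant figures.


Step 1: [H+] = 10^(-pH)
Step 2: [H+] = 10^(-4.17)
Step 3: [H+] = 6.76e-05 mol/L

6.76e-05


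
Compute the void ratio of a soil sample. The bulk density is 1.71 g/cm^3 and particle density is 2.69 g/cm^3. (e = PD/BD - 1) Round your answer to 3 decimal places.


Step 1: e = PD / BD - 1
Step 2: e = 2.69 / 1.71 - 1
Step 3: e = 1.5731 - 1
Step 4: e = 0.573

0.573


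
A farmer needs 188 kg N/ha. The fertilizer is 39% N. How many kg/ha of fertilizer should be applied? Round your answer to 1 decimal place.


Step 1: Fertilizer rate = target N / (N content / 100)
Step 2: Rate = 188 / (39 / 100)
Step 3: Rate = 188 / 0.39
Step 4: Rate = 482.1 kg/ha

482.1


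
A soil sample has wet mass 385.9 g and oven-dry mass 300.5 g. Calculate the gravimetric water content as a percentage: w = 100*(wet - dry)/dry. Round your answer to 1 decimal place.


Step 1: Water mass = wet - dry = 385.9 - 300.5 = 85.4 g
Step 2: w = 100 * water mass / dry mass
Step 3: w = 100 * 85.4 / 300.5 = 28.4%

28.4


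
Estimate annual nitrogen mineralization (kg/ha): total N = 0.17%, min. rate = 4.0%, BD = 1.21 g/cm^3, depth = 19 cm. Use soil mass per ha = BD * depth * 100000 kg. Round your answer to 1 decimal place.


Step 1: Soil mass per ha = BD * depth * 100000 = 1.21 * 19 * 100000 = 2299000 kg
Step 2: Total N pool = soil mass * N%/100 = 2299000 * 0.17/100 = 3908.3 kg/ha
Step 3: N mineralized = N pool * rate%/100 = 3908.3 * 4.0/100 = 156.3 kg/ha/yr

156.3


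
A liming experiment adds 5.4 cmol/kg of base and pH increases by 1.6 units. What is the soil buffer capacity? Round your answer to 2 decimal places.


Step 1: BC = change in base / change in pH
Step 2: BC = 5.4 / 1.6
Step 3: BC = 3.38 cmol/(kg*pH unit)

3.38


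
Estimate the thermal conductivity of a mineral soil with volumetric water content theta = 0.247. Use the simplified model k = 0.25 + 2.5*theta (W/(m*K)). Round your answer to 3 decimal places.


Step 1: k = 0.25 + 2.5 * theta
Step 2: k = 0.25 + 2.5 * 0.247
Step 3: k = 0.25 + 0.618
Step 4: k = 0.868 W/(m*K)

0.868


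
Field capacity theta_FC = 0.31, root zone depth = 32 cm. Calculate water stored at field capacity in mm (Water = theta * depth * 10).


Step 1: Water (mm) = theta_FC * depth (cm) * 10
Step 2: Water = 0.31 * 32 * 10
Step 3: Water = 99.2 mm

99.2


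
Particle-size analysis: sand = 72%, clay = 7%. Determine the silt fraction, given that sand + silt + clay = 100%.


Step 1: sand + silt + clay = 100%
Step 2: silt = 100 - sand - clay
Step 3: silt = 100 - 72 - 7
Step 4: silt = 21%

21


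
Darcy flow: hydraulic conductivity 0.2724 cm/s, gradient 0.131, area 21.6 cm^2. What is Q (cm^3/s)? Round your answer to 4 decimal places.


Step 1: Apply Darcy's law: Q = K * i * A
Step 2: Q = 0.2724 * 0.131 * 21.6
Step 3: Q = 0.7708 cm^3/s

0.7708


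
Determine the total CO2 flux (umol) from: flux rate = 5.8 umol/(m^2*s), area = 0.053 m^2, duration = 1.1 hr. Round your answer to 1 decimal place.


Step 1: Convert time to seconds: 1.1 hr * 3600 = 3960.0 s
Step 2: Total = flux * area * time_s
Step 3: Total = 5.8 * 0.053 * 3960.0
Step 4: Total = 1217.3 umol

1217.3


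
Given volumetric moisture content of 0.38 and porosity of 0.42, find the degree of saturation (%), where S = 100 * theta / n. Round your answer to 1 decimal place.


Step 1: S = 100 * theta_v / n
Step 2: S = 100 * 0.38 / 0.42
Step 3: S = 90.5%

90.5


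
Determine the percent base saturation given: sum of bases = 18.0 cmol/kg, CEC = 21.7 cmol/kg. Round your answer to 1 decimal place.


Step 1: BS = 100 * (sum of bases) / CEC
Step 2: BS = 100 * 18.0 / 21.7
Step 3: BS = 82.9%

82.9


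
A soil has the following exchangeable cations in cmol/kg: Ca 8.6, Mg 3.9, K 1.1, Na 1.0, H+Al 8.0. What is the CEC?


Step 1: CEC = Ca + Mg + K + Na + (H+Al)
Step 2: CEC = 8.6 + 3.9 + 1.1 + 1.0 + 8.0
Step 3: CEC = 22.6 cmol/kg

22.6


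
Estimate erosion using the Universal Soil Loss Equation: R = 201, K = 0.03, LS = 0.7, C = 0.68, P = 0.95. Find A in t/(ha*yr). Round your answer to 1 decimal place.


Step 1: A = R * K * LS * C * P
Step 2: R * K = 201 * 0.03 = 6.03
Step 3: (R*K) * LS = 6.03 * 0.7 = 4.221
Step 4: * C * P = 4.221 * 0.68 * 0.95 = 2.7
Step 5: A = 2.7 t/(ha*yr)

2.7


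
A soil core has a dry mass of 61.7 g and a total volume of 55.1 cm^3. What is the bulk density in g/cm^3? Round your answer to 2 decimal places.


Step 1: Identify the formula: BD = dry mass / volume
Step 2: Substitute values: BD = 61.7 / 55.1
Step 3: BD = 1.12 g/cm^3

1.12


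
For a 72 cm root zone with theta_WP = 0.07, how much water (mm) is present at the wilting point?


Step 1: Water (mm) = theta_WP * depth * 10
Step 2: Water = 0.07 * 72 * 10
Step 3: Water = 50.4 mm

50.4


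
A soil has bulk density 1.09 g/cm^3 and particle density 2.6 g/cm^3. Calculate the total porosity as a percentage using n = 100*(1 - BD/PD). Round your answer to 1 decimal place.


Step 1: Formula: n = 100 * (1 - BD / PD)
Step 2: n = 100 * (1 - 1.09 / 2.6)
Step 3: n = 100 * (1 - 0.41923)
Step 4: n = 58.1%

58.1


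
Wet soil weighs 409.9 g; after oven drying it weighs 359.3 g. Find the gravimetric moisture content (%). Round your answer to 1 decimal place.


Step 1: Water mass = wet - dry = 409.9 - 359.3 = 50.6 g
Step 2: w = 100 * water mass / dry mass
Step 3: w = 100 * 50.6 / 359.3 = 14.1%

14.1


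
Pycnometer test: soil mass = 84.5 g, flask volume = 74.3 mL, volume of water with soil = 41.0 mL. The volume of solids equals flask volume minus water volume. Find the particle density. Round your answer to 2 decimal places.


Step 1: Volume of solids = flask volume - water volume with soil
Step 2: V_solids = 74.3 - 41.0 = 33.3 mL
Step 3: Particle density = mass / V_solids = 84.5 / 33.3 = 2.54 g/cm^3

2.54


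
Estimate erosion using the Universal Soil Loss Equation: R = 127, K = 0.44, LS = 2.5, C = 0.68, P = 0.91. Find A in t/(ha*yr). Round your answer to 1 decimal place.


Step 1: A = R * K * LS * C * P
Step 2: R * K = 127 * 0.44 = 55.88
Step 3: (R*K) * LS = 55.88 * 2.5 = 139.7
Step 4: * C * P = 139.7 * 0.68 * 0.91 = 86.4
Step 5: A = 86.4 t/(ha*yr)

86.4


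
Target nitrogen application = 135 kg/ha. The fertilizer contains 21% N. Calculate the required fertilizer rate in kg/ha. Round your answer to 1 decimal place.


Step 1: Fertilizer rate = target N / (N content / 100)
Step 2: Rate = 135 / (21 / 100)
Step 3: Rate = 135 / 0.21
Step 4: Rate = 642.9 kg/ha

642.9


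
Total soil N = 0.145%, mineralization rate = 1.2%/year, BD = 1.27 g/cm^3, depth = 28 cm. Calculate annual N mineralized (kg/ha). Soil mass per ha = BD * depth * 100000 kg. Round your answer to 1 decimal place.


Step 1: Soil mass per ha = BD * depth * 100000 = 1.27 * 28 * 100000 = 3556000 kg
Step 2: Total N pool = soil mass * N%/100 = 3556000 * 0.145/100 = 5156.2 kg/ha
Step 3: N mineralized = N pool * rate%/100 = 5156.2 * 1.2/100 = 61.9 kg/ha/yr

61.9


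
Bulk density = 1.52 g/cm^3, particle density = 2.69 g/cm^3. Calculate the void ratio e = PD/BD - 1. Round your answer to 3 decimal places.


Step 1: e = PD / BD - 1
Step 2: e = 2.69 / 1.52 - 1
Step 3: e = 1.76974 - 1
Step 4: e = 0.77

0.77


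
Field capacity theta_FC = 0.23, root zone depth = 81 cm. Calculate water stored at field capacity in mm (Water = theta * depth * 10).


Step 1: Water (mm) = theta_FC * depth (cm) * 10
Step 2: Water = 0.23 * 81 * 10
Step 3: Water = 186.3 mm

186.3


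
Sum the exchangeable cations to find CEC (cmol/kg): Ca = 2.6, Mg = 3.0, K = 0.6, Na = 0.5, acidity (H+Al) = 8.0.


Step 1: CEC = Ca + Mg + K + Na + (H+Al)
Step 2: CEC = 2.6 + 3.0 + 0.6 + 0.5 + 8.0
Step 3: CEC = 14.7 cmol/kg

14.7


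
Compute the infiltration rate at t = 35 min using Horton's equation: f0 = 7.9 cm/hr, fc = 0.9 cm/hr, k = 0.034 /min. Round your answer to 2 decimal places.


Step 1: f = fc + (f0 - fc) * exp(-k * t)
Step 2: exp(-0.034 * 35) = 0.304221
Step 3: f = 0.9 + (7.9 - 0.9) * 0.304221
Step 4: f = 0.9 + 7.0 * 0.304221
Step 5: f = 3.03 cm/hr

3.03


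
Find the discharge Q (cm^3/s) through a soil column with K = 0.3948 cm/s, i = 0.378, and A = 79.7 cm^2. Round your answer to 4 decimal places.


Step 1: Apply Darcy's law: Q = K * i * A
Step 2: Q = 0.3948 * 0.378 * 79.7
Step 3: Q = 11.894 cm^3/s

11.894


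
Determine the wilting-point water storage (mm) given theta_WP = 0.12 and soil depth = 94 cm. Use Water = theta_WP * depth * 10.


Step 1: Water (mm) = theta_WP * depth * 10
Step 2: Water = 0.12 * 94 * 10
Step 3: Water = 112.8 mm

112.8


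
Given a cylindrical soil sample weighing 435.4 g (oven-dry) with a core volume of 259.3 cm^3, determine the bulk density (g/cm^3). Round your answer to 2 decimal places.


Step 1: Identify the formula: BD = dry mass / volume
Step 2: Substitute values: BD = 435.4 / 259.3
Step 3: BD = 1.68 g/cm^3

1.68


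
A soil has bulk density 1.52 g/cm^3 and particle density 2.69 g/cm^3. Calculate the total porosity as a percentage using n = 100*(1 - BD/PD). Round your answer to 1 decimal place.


Step 1: Formula: n = 100 * (1 - BD / PD)
Step 2: n = 100 * (1 - 1.52 / 2.69)
Step 3: n = 100 * (1 - 0.56506)
Step 4: n = 43.5%

43.5


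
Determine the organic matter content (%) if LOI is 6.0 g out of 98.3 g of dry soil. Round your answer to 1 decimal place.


Step 1: OM% = 100 * LOI / sample mass
Step 2: OM = 100 * 6.0 / 98.3
Step 3: OM = 6.1%

6.1


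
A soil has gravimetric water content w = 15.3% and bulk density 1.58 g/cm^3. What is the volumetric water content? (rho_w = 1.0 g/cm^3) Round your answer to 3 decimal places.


Step 1: theta = (w / 100) * BD / rho_w
Step 2: theta = (15.3 / 100) * 1.58 / 1.0
Step 3: theta = 0.153 * 1.58
Step 4: theta = 0.242

0.242


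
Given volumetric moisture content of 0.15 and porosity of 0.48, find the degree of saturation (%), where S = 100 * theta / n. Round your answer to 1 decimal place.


Step 1: S = 100 * theta_v / n
Step 2: S = 100 * 0.15 / 0.48
Step 3: S = 31.3%

31.3


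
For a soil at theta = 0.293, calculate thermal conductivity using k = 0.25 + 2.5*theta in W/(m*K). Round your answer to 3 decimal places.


Step 1: k = 0.25 + 2.5 * theta
Step 2: k = 0.25 + 2.5 * 0.293
Step 3: k = 0.25 + 0.733
Step 4: k = 0.983 W/(m*K)

0.983


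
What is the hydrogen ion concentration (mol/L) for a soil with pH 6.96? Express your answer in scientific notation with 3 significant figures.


Step 1: [H+] = 10^(-pH)
Step 2: [H+] = 10^(-6.96)
Step 3: [H+] = 1.10e-07 mol/L

1.10e-07


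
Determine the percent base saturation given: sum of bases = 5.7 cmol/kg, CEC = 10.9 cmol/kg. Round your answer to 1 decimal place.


Step 1: BS = 100 * (sum of bases) / CEC
Step 2: BS = 100 * 5.7 / 10.9
Step 3: BS = 52.3%

52.3


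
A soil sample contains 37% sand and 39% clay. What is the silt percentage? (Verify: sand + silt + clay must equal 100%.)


Step 1: sand + silt + clay = 100%
Step 2: silt = 100 - sand - clay
Step 3: silt = 100 - 37 - 39
Step 4: silt = 24%

24


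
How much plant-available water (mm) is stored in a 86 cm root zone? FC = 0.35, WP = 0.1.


Step 1: Available water = (FC - WP) * depth * 10
Step 2: AW = (0.35 - 0.1) * 86 * 10
Step 3: AW = 0.25 * 86 * 10
Step 4: AW = 215.0 mm

215.0


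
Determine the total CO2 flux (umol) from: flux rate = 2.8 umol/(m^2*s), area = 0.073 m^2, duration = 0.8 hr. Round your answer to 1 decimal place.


Step 1: Convert time to seconds: 0.8 hr * 3600 = 2880.0 s
Step 2: Total = flux * area * time_s
Step 3: Total = 2.8 * 0.073 * 2880.0
Step 4: Total = 588.7 umol

588.7


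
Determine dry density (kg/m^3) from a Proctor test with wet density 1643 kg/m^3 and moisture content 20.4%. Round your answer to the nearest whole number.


Step 1: Dry density = wet density / (1 + w/100)
Step 2: Dry density = 1643 / (1 + 20.4/100)
Step 3: Dry density = 1643 / 1.204
Step 4: Dry density = 1365 kg/m^3

1365


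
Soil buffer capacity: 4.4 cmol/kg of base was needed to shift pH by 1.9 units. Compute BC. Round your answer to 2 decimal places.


Step 1: BC = change in base / change in pH
Step 2: BC = 4.4 / 1.9
Step 3: BC = 2.32 cmol/(kg*pH unit)

2.32


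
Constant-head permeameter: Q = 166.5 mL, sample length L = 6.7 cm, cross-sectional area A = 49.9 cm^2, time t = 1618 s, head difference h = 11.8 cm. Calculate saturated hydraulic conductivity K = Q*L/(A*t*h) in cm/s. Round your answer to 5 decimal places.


Step 1: K = Q * L / (A * t * h)
Step 2: Numerator = 166.5 * 6.7 = 1115.55
Step 3: Denominator = 49.9 * 1618 * 11.8 = 952710.76
Step 4: K = 1115.55 / 952710.76 = 0.00117 cm/s

0.00117


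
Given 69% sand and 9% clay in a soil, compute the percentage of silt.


Step 1: sand + silt + clay = 100%
Step 2: silt = 100 - sand - clay
Step 3: silt = 100 - 69 - 9
Step 4: silt = 22%

22


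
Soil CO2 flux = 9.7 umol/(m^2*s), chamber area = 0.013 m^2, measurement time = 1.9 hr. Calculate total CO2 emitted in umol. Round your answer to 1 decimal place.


Step 1: Convert time to seconds: 1.9 hr * 3600 = 6840.0 s
Step 2: Total = flux * area * time_s
Step 3: Total = 9.7 * 0.013 * 6840.0
Step 4: Total = 862.5 umol

862.5


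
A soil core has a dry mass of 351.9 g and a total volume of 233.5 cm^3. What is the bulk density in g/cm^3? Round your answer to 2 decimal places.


Step 1: Identify the formula: BD = dry mass / volume
Step 2: Substitute values: BD = 351.9 / 233.5
Step 3: BD = 1.51 g/cm^3

1.51


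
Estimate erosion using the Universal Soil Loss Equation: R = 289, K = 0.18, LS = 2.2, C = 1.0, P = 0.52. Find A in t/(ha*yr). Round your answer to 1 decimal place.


Step 1: A = R * K * LS * C * P
Step 2: R * K = 289 * 0.18 = 52.02
Step 3: (R*K) * LS = 52.02 * 2.2 = 114.444
Step 4: * C * P = 114.444 * 1.0 * 0.52 = 59.5
Step 5: A = 59.5 t/(ha*yr)

59.5


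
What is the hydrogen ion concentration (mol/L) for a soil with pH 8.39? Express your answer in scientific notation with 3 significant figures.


Step 1: [H+] = 10^(-pH)
Step 2: [H+] = 10^(-8.39)
Step 3: [H+] = 4.07e-09 mol/L

4.07e-09


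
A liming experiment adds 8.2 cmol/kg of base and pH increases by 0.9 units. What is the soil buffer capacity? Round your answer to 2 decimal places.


Step 1: BC = change in base / change in pH
Step 2: BC = 8.2 / 0.9
Step 3: BC = 9.11 cmol/(kg*pH unit)

9.11


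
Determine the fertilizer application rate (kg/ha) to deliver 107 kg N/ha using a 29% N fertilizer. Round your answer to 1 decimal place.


Step 1: Fertilizer rate = target N / (N content / 100)
Step 2: Rate = 107 / (29 / 100)
Step 3: Rate = 107 / 0.29
Step 4: Rate = 369.0 kg/ha

369.0


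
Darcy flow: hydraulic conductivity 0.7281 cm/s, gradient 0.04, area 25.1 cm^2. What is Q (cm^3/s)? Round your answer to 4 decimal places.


Step 1: Apply Darcy's law: Q = K * i * A
Step 2: Q = 0.7281 * 0.04 * 25.1
Step 3: Q = 0.731 cm^3/s

0.731


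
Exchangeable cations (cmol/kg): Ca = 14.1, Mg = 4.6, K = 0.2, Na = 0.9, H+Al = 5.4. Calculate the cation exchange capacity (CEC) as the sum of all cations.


Step 1: CEC = Ca + Mg + K + Na + (H+Al)
Step 2: CEC = 14.1 + 4.6 + 0.2 + 0.9 + 5.4
Step 3: CEC = 25.2 cmol/kg

25.2


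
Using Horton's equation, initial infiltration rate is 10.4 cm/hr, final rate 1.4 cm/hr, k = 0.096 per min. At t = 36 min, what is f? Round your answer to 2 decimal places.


Step 1: f = fc + (f0 - fc) * exp(-k * t)
Step 2: exp(-0.096 * 36) = 0.031556
Step 3: f = 1.4 + (10.4 - 1.4) * 0.031556
Step 4: f = 1.4 + 9.0 * 0.031556
Step 5: f = 1.68 cm/hr

1.68


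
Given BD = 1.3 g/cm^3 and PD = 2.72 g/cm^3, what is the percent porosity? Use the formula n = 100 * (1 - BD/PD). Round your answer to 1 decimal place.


Step 1: Formula: n = 100 * (1 - BD / PD)
Step 2: n = 100 * (1 - 1.3 / 2.72)
Step 3: n = 100 * (1 - 0.47794)
Step 4: n = 52.2%

52.2


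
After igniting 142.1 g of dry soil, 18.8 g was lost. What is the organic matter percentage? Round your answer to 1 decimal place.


Step 1: OM% = 100 * LOI / sample mass
Step 2: OM = 100 * 18.8 / 142.1
Step 3: OM = 13.2%

13.2


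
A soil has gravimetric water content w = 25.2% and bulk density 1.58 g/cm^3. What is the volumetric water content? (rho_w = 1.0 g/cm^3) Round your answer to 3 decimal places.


Step 1: theta = (w / 100) * BD / rho_w
Step 2: theta = (25.2 / 100) * 1.58 / 1.0
Step 3: theta = 0.252 * 1.58
Step 4: theta = 0.398

0.398


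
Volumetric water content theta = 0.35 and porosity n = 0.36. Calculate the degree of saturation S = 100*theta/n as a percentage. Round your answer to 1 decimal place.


Step 1: S = 100 * theta_v / n
Step 2: S = 100 * 0.35 / 0.36
Step 3: S = 97.2%

97.2


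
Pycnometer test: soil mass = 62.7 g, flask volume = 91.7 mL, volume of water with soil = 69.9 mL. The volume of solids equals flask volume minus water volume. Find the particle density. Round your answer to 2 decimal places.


Step 1: Volume of solids = flask volume - water volume with soil
Step 2: V_solids = 91.7 - 69.9 = 21.8 mL
Step 3: Particle density = mass / V_solids = 62.7 / 21.8 = 2.88 g/cm^3

2.88


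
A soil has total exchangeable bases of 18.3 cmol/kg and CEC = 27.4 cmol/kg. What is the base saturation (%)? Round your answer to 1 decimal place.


Step 1: BS = 100 * (sum of bases) / CEC
Step 2: BS = 100 * 18.3 / 27.4
Step 3: BS = 66.8%

66.8


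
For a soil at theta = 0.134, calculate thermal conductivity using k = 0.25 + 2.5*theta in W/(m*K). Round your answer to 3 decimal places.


Step 1: k = 0.25 + 2.5 * theta
Step 2: k = 0.25 + 2.5 * 0.134
Step 3: k = 0.25 + 0.335
Step 4: k = 0.585 W/(m*K)

0.585


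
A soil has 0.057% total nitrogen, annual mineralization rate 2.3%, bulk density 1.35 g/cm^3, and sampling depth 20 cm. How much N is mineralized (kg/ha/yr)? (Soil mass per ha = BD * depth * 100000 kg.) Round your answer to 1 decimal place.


Step 1: Soil mass per ha = BD * depth * 100000 = 1.35 * 20 * 100000 = 2700000 kg
Step 2: Total N pool = soil mass * N%/100 = 2700000 * 0.057/100 = 1539.0 kg/ha
Step 3: N mineralized = N pool * rate%/100 = 1539.0 * 2.3/100 = 35.4 kg/ha/yr

35.4


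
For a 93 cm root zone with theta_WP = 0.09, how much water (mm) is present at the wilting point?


Step 1: Water (mm) = theta_WP * depth * 10
Step 2: Water = 0.09 * 93 * 10
Step 3: Water = 83.7 mm

83.7


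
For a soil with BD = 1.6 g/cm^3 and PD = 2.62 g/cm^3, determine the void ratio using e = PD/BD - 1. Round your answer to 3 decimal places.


Step 1: e = PD / BD - 1
Step 2: e = 2.62 / 1.6 - 1
Step 3: e = 1.6375 - 1
Step 4: e = 0.638

0.638


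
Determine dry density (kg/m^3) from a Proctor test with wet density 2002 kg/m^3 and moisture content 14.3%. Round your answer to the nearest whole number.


Step 1: Dry density = wet density / (1 + w/100)
Step 2: Dry density = 2002 / (1 + 14.3/100)
Step 3: Dry density = 2002 / 1.143
Step 4: Dry density = 1752 kg/m^3

1752


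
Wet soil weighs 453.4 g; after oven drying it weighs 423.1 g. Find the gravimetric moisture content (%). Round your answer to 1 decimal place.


Step 1: Water mass = wet - dry = 453.4 - 423.1 = 30.3 g
Step 2: w = 100 * water mass / dry mass
Step 3: w = 100 * 30.3 / 423.1 = 7.2%

7.2


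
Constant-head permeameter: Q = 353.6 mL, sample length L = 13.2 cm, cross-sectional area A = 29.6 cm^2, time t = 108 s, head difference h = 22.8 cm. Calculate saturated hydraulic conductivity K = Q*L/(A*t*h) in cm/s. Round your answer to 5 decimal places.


Step 1: K = Q * L / (A * t * h)
Step 2: Numerator = 353.6 * 13.2 = 4667.52
Step 3: Denominator = 29.6 * 108 * 22.8 = 72887.04
Step 4: K = 4667.52 / 72887.04 = 0.06404 cm/s

0.06404


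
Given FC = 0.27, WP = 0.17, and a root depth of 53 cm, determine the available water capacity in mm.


Step 1: Available water = (FC - WP) * depth * 10
Step 2: AW = (0.27 - 0.17) * 53 * 10
Step 3: AW = 0.1 * 53 * 10
Step 4: AW = 53.0 mm

53.0


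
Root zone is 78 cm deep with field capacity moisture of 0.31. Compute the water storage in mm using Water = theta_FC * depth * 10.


Step 1: Water (mm) = theta_FC * depth (cm) * 10
Step 2: Water = 0.31 * 78 * 10
Step 3: Water = 241.8 mm

241.8


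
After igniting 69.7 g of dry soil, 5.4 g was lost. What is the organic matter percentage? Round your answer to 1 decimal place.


Step 1: OM% = 100 * LOI / sample mass
Step 2: OM = 100 * 5.4 / 69.7
Step 3: OM = 7.7%

7.7


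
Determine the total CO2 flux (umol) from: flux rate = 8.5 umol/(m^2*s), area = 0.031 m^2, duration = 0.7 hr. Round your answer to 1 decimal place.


Step 1: Convert time to seconds: 0.7 hr * 3600 = 2520.0 s
Step 2: Total = flux * area * time_s
Step 3: Total = 8.5 * 0.031 * 2520.0
Step 4: Total = 664.0 umol

664.0


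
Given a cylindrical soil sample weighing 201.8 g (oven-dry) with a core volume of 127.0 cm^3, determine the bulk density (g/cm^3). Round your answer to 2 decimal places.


Step 1: Identify the formula: BD = dry mass / volume
Step 2: Substitute values: BD = 201.8 / 127.0
Step 3: BD = 1.59 g/cm^3

1.59


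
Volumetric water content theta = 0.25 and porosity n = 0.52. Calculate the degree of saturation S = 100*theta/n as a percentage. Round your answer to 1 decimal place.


Step 1: S = 100 * theta_v / n
Step 2: S = 100 * 0.25 / 0.52
Step 3: S = 48.1%

48.1


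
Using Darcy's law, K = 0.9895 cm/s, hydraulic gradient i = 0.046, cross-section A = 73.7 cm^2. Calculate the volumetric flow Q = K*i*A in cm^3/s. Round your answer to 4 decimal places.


Step 1: Apply Darcy's law: Q = K * i * A
Step 2: Q = 0.9895 * 0.046 * 73.7
Step 3: Q = 3.3546 cm^3/s

3.3546


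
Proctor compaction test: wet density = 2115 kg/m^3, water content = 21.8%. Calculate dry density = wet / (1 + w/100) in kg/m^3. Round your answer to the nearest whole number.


Step 1: Dry density = wet density / (1 + w/100)
Step 2: Dry density = 2115 / (1 + 21.8/100)
Step 3: Dry density = 2115 / 1.218
Step 4: Dry density = 1736 kg/m^3

1736


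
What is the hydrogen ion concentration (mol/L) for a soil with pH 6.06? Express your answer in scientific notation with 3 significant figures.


Step 1: [H+] = 10^(-pH)
Step 2: [H+] = 10^(-6.06)
Step 3: [H+] = 8.71e-07 mol/L

8.71e-07


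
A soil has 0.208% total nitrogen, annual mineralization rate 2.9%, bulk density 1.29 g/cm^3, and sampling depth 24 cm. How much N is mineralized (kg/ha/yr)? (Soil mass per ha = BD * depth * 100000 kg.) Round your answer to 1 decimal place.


Step 1: Soil mass per ha = BD * depth * 100000 = 1.29 * 24 * 100000 = 3096000 kg
Step 2: Total N pool = soil mass * N%/100 = 3096000 * 0.208/100 = 6439.68 kg/ha
Step 3: N mineralized = N pool * rate%/100 = 6439.68 * 2.9/100 = 186.8 kg/ha/yr

186.8


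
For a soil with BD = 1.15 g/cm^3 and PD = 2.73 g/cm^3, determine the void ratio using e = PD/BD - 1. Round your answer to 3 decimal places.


Step 1: e = PD / BD - 1
Step 2: e = 2.73 / 1.15 - 1
Step 3: e = 2.37391 - 1
Step 4: e = 1.374

1.374


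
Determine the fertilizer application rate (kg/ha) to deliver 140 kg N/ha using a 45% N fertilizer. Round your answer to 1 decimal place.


Step 1: Fertilizer rate = target N / (N content / 100)
Step 2: Rate = 140 / (45 / 100)
Step 3: Rate = 140 / 0.45
Step 4: Rate = 311.1 kg/ha

311.1


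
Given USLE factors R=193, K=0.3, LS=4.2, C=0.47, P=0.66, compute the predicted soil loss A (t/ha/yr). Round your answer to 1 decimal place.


Step 1: A = R * K * LS * C * P
Step 2: R * K = 193 * 0.3 = 57.9
Step 3: (R*K) * LS = 57.9 * 4.2 = 243.18
Step 4: * C * P = 243.18 * 0.47 * 0.66 = 75.4
Step 5: A = 75.4 t/(ha*yr)

75.4


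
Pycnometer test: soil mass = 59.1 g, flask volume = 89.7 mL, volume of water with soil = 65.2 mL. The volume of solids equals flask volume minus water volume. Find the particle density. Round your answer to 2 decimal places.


Step 1: Volume of solids = flask volume - water volume with soil
Step 2: V_solids = 89.7 - 65.2 = 24.5 mL
Step 3: Particle density = mass / V_solids = 59.1 / 24.5 = 2.41 g/cm^3

2.41


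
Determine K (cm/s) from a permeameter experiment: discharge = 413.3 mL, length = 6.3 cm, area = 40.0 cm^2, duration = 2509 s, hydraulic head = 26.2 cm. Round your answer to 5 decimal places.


Step 1: K = Q * L / (A * t * h)
Step 2: Numerator = 413.3 * 6.3 = 2603.79
Step 3: Denominator = 40.0 * 2509 * 26.2 = 2629432.0
Step 4: K = 2603.79 / 2629432.0 = 0.00099 cm/s

0.00099


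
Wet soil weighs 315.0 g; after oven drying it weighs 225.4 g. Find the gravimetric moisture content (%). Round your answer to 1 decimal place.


Step 1: Water mass = wet - dry = 315.0 - 225.4 = 89.6 g
Step 2: w = 100 * water mass / dry mass
Step 3: w = 100 * 89.6 / 225.4 = 39.8%

39.8


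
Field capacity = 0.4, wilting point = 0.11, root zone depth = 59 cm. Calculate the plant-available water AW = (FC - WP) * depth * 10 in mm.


Step 1: Available water = (FC - WP) * depth * 10
Step 2: AW = (0.4 - 0.11) * 59 * 10
Step 3: AW = 0.29 * 59 * 10
Step 4: AW = 171.1 mm

171.1


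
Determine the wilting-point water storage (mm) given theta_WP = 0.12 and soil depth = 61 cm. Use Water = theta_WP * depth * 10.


Step 1: Water (mm) = theta_WP * depth * 10
Step 2: Water = 0.12 * 61 * 10
Step 3: Water = 73.2 mm

73.2


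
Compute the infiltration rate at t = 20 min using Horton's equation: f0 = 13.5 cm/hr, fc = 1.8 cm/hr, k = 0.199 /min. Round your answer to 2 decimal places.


Step 1: f = fc + (f0 - fc) * exp(-k * t)
Step 2: exp(-0.199 * 20) = 0.018686
Step 3: f = 1.8 + (13.5 - 1.8) * 0.018686
Step 4: f = 1.8 + 11.7 * 0.018686
Step 5: f = 2.02 cm/hr

2.02


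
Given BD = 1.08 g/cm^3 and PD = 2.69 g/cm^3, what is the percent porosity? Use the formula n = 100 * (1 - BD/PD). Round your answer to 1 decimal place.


Step 1: Formula: n = 100 * (1 - BD / PD)
Step 2: n = 100 * (1 - 1.08 / 2.69)
Step 3: n = 100 * (1 - 0.40149)
Step 4: n = 59.9%

59.9


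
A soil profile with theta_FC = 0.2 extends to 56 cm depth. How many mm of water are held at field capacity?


Step 1: Water (mm) = theta_FC * depth (cm) * 10
Step 2: Water = 0.2 * 56 * 10
Step 3: Water = 112.0 mm

112.0


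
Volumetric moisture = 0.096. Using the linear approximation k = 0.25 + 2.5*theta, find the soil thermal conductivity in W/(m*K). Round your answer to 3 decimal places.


Step 1: k = 0.25 + 2.5 * theta
Step 2: k = 0.25 + 2.5 * 0.096
Step 3: k = 0.25 + 0.24
Step 4: k = 0.49 W/(m*K)

0.49


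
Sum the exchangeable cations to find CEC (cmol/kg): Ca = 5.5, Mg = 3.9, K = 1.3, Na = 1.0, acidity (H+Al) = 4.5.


Step 1: CEC = Ca + Mg + K + Na + (H+Al)
Step 2: CEC = 5.5 + 3.9 + 1.3 + 1.0 + 4.5
Step 3: CEC = 16.2 cmol/kg

16.2


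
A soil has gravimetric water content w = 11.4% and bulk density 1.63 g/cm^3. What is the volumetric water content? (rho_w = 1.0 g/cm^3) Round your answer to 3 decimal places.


Step 1: theta = (w / 100) * BD / rho_w
Step 2: theta = (11.4 / 100) * 1.63 / 1.0
Step 3: theta = 0.114 * 1.63
Step 4: theta = 0.186

0.186


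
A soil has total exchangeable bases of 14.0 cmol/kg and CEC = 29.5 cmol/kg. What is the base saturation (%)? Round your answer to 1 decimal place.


Step 1: BS = 100 * (sum of bases) / CEC
Step 2: BS = 100 * 14.0 / 29.5
Step 3: BS = 47.5%

47.5


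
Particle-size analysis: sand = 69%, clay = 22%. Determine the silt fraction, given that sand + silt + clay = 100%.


Step 1: sand + silt + clay = 100%
Step 2: silt = 100 - sand - clay
Step 3: silt = 100 - 69 - 22
Step 4: silt = 9%

9


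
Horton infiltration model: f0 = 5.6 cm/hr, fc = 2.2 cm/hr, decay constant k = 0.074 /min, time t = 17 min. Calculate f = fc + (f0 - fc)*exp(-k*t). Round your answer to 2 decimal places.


Step 1: f = fc + (f0 - fc) * exp(-k * t)
Step 2: exp(-0.074 * 17) = 0.284222
Step 3: f = 2.2 + (5.6 - 2.2) * 0.284222
Step 4: f = 2.2 + 3.4 * 0.284222
Step 5: f = 3.17 cm/hr

3.17


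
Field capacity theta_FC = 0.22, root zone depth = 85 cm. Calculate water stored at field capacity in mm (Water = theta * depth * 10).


Step 1: Water (mm) = theta_FC * depth (cm) * 10
Step 2: Water = 0.22 * 85 * 10
Step 3: Water = 187.0 mm

187.0


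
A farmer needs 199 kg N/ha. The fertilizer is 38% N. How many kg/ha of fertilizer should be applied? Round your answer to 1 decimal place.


Step 1: Fertilizer rate = target N / (N content / 100)
Step 2: Rate = 199 / (38 / 100)
Step 3: Rate = 199 / 0.38
Step 4: Rate = 523.7 kg/ha

523.7


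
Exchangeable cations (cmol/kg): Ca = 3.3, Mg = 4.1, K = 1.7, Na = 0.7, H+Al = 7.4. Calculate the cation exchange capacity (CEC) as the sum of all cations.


Step 1: CEC = Ca + Mg + K + Na + (H+Al)
Step 2: CEC = 3.3 + 4.1 + 1.7 + 0.7 + 7.4
Step 3: CEC = 17.2 cmol/kg

17.2


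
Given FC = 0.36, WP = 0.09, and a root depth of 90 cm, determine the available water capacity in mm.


Step 1: Available water = (FC - WP) * depth * 10
Step 2: AW = (0.36 - 0.09) * 90 * 10
Step 3: AW = 0.27 * 90 * 10
Step 4: AW = 243.0 mm

243.0


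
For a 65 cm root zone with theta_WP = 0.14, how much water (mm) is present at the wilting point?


Step 1: Water (mm) = theta_WP * depth * 10
Step 2: Water = 0.14 * 65 * 10
Step 3: Water = 91.0 mm

91.0


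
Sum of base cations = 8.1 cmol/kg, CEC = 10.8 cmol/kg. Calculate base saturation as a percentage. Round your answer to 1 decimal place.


Step 1: BS = 100 * (sum of bases) / CEC
Step 2: BS = 100 * 8.1 / 10.8
Step 3: BS = 75.0%

75.0


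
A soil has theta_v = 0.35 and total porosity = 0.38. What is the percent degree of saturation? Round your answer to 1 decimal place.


Step 1: S = 100 * theta_v / n
Step 2: S = 100 * 0.35 / 0.38
Step 3: S = 92.1%

92.1


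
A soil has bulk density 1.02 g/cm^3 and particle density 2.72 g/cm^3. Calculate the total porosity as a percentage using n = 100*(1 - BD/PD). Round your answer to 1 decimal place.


Step 1: Formula: n = 100 * (1 - BD / PD)
Step 2: n = 100 * (1 - 1.02 / 2.72)
Step 3: n = 100 * (1 - 0.375)
Step 4: n = 62.5%

62.5


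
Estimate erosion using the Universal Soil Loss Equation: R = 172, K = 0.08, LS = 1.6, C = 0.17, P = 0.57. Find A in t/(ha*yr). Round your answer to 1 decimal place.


Step 1: A = R * K * LS * C * P
Step 2: R * K = 172 * 0.08 = 13.76
Step 3: (R*K) * LS = 13.76 * 1.6 = 22.016
Step 4: * C * P = 22.016 * 0.17 * 0.57 = 2.1
Step 5: A = 2.1 t/(ha*yr)

2.1


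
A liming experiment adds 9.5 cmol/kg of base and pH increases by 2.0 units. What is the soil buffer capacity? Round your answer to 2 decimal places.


Step 1: BC = change in base / change in pH
Step 2: BC = 9.5 / 2.0
Step 3: BC = 4.75 cmol/(kg*pH unit)

4.75


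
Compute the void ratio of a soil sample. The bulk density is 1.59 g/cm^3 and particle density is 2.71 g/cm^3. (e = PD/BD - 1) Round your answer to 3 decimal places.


Step 1: e = PD / BD - 1
Step 2: e = 2.71 / 1.59 - 1
Step 3: e = 1.7044 - 1
Step 4: e = 0.704

0.704


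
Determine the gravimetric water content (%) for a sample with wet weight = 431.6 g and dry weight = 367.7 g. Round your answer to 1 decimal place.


Step 1: Water mass = wet - dry = 431.6 - 367.7 = 63.9 g
Step 2: w = 100 * water mass / dry mass
Step 3: w = 100 * 63.9 / 367.7 = 17.4%

17.4


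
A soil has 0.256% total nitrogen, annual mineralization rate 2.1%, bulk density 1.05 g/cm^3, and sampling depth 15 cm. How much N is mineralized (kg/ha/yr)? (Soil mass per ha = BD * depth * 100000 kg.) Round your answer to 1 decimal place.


Step 1: Soil mass per ha = BD * depth * 100000 = 1.05 * 15 * 100000 = 1575000 kg
Step 2: Total N pool = soil mass * N%/100 = 1575000 * 0.256/100 = 4032.0 kg/ha
Step 3: N mineralized = N pool * rate%/100 = 4032.0 * 2.1/100 = 84.7 kg/ha/yr

84.7


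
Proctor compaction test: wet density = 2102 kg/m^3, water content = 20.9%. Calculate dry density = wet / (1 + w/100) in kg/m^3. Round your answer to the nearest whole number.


Step 1: Dry density = wet density / (1 + w/100)
Step 2: Dry density = 2102 / (1 + 20.9/100)
Step 3: Dry density = 2102 / 1.209
Step 4: Dry density = 1739 kg/m^3

1739


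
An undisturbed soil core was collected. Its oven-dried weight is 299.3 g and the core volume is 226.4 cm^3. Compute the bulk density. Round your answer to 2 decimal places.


Step 1: Identify the formula: BD = dry mass / volume
Step 2: Substitute values: BD = 299.3 / 226.4
Step 3: BD = 1.32 g/cm^3

1.32


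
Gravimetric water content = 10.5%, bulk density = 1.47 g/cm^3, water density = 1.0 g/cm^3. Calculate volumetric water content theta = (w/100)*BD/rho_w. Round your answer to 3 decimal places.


Step 1: theta = (w / 100) * BD / rho_w
Step 2: theta = (10.5 / 100) * 1.47 / 1.0
Step 3: theta = 0.105 * 1.47
Step 4: theta = 0.154

0.154


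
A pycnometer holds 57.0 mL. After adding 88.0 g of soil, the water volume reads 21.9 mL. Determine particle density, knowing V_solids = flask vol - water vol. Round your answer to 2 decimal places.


Step 1: Volume of solids = flask volume - water volume with soil
Step 2: V_solids = 57.0 - 21.9 = 35.1 mL
Step 3: Particle density = mass / V_solids = 88.0 / 35.1 = 2.51 g/cm^3

2.51


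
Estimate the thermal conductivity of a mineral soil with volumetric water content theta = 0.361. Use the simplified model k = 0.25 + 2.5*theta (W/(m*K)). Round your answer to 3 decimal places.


Step 1: k = 0.25 + 2.5 * theta
Step 2: k = 0.25 + 2.5 * 0.361
Step 3: k = 0.25 + 0.903
Step 4: k = 1.153 W/(m*K)

1.153


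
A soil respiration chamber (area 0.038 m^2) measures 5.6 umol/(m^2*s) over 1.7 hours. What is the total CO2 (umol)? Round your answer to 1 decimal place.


Step 1: Convert time to seconds: 1.7 hr * 3600 = 6120.0 s
Step 2: Total = flux * area * time_s
Step 3: Total = 5.6 * 0.038 * 6120.0
Step 4: Total = 1302.3 umol

1302.3


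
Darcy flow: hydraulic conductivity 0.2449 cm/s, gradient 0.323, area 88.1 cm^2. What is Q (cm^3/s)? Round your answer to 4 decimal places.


Step 1: Apply Darcy's law: Q = K * i * A
Step 2: Q = 0.2449 * 0.323 * 88.1
Step 3: Q = 6.9689 cm^3/s

6.9689


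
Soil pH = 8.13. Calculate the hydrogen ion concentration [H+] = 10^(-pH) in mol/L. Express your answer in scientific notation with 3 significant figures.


Step 1: [H+] = 10^(-pH)
Step 2: [H+] = 10^(-8.13)
Step 3: [H+] = 7.41e-09 mol/L

7.41e-09


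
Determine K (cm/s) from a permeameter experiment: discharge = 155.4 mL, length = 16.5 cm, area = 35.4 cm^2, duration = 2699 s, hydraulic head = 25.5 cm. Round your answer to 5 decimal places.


Step 1: K = Q * L / (A * t * h)
Step 2: Numerator = 155.4 * 16.5 = 2564.1
Step 3: Denominator = 35.4 * 2699 * 25.5 = 2436387.3
Step 4: K = 2564.1 / 2436387.3 = 0.00105 cm/s

0.00105


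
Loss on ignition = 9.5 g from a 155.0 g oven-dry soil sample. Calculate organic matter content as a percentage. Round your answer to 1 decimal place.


Step 1: OM% = 100 * LOI / sample mass
Step 2: OM = 100 * 9.5 / 155.0
Step 3: OM = 6.1%

6.1


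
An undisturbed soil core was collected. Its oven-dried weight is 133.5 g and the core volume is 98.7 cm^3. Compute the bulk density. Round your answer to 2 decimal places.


Step 1: Identify the formula: BD = dry mass / volume
Step 2: Substitute values: BD = 133.5 / 98.7
Step 3: BD = 1.35 g/cm^3

1.35


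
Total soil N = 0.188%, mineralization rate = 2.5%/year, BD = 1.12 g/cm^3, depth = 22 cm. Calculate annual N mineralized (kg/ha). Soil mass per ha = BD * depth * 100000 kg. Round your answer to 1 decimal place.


Step 1: Soil mass per ha = BD * depth * 100000 = 1.12 * 22 * 100000 = 2464000 kg
Step 2: Total N pool = soil mass * N%/100 = 2464000 * 0.188/100 = 4632.32 kg/ha
Step 3: N mineralized = N pool * rate%/100 = 4632.32 * 2.5/100 = 115.8 kg/ha/yr

115.8


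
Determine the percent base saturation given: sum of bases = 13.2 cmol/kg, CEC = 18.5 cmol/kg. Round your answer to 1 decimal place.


Step 1: BS = 100 * (sum of bases) / CEC
Step 2: BS = 100 * 13.2 / 18.5
Step 3: BS = 71.4%

71.4


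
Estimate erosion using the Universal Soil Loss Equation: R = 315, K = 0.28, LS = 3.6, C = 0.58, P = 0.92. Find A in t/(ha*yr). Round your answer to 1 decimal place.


Step 1: A = R * K * LS * C * P
Step 2: R * K = 315 * 0.28 = 88.2
Step 3: (R*K) * LS = 88.2 * 3.6 = 317.52
Step 4: * C * P = 317.52 * 0.58 * 0.92 = 169.4
Step 5: A = 169.4 t/(ha*yr)

169.4


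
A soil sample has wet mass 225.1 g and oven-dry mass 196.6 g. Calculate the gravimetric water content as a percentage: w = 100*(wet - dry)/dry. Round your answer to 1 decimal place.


Step 1: Water mass = wet - dry = 225.1 - 196.6 = 28.5 g
Step 2: w = 100 * water mass / dry mass
Step 3: w = 100 * 28.5 / 196.6 = 14.5%

14.5


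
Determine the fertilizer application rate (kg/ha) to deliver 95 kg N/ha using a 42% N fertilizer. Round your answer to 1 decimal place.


Step 1: Fertilizer rate = target N / (N content / 100)
Step 2: Rate = 95 / (42 / 100)
Step 3: Rate = 95 / 0.42
Step 4: Rate = 226.2 kg/ha

226.2


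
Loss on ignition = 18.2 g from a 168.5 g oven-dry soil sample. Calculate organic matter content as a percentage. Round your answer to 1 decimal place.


Step 1: OM% = 100 * LOI / sample mass
Step 2: OM = 100 * 18.2 / 168.5
Step 3: OM = 10.8%

10.8


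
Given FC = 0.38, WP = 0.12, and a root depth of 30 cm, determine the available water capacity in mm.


Step 1: Available water = (FC - WP) * depth * 10
Step 2: AW = (0.38 - 0.12) * 30 * 10
Step 3: AW = 0.26 * 30 * 10
Step 4: AW = 78.0 mm

78.0


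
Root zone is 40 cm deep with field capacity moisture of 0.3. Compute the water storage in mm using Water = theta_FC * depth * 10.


Step 1: Water (mm) = theta_FC * depth (cm) * 10
Step 2: Water = 0.3 * 40 * 10
Step 3: Water = 120.0 mm

120.0


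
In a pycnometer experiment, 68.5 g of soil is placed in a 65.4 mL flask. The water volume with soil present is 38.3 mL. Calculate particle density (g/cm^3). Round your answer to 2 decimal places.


Step 1: Volume of solids = flask volume - water volume with soil
Step 2: V_solids = 65.4 - 38.3 = 27.1 mL
Step 3: Particle density = mass / V_solids = 68.5 / 27.1 = 2.53 g/cm^3

2.53


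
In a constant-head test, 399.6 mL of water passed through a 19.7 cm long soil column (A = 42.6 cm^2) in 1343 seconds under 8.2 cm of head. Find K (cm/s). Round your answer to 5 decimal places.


Step 1: K = Q * L / (A * t * h)
Step 2: Numerator = 399.6 * 19.7 = 7872.12
Step 3: Denominator = 42.6 * 1343 * 8.2 = 469136.76
Step 4: K = 7872.12 / 469136.76 = 0.01678 cm/s

0.01678
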